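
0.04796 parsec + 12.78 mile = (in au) 9892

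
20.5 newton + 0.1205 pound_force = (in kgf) 2.145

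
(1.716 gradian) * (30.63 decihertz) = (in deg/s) 4.73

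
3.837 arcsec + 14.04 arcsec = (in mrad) 0.08667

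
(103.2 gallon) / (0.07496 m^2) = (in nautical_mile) 0.002814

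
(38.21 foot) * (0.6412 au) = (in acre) 2.761e+08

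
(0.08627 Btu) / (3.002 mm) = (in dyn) 3.032e+09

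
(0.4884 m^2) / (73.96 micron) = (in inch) 2.6e+05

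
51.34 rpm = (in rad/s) 5.376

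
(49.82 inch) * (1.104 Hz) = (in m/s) 1.397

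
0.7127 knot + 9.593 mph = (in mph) 10.41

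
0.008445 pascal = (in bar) 8.445e-08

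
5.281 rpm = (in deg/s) 31.69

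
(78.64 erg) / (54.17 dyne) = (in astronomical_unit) 9.704e-14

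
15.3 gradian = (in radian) 0.2403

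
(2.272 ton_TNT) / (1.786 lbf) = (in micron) 1.197e+15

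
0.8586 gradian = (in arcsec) 2782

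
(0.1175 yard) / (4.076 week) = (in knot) 8.472e-08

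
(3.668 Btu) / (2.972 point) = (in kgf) 3.764e+05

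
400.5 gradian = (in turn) 1.001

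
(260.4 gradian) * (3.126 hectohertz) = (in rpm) 1.221e+04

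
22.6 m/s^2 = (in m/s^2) 22.6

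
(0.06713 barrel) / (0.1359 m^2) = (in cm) 7.853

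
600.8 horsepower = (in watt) 4.48e+05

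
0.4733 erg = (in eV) 2.954e+11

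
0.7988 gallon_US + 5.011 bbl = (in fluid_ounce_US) 2.704e+04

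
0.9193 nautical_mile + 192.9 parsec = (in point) 1.687e+22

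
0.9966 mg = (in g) 0.0009966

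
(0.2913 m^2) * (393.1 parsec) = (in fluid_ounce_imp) 1.244e+23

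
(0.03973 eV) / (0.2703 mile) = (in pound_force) 3.29e-24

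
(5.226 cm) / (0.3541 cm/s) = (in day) 0.0001708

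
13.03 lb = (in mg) 5.91e+06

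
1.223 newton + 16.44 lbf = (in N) 74.35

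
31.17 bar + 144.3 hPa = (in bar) 31.31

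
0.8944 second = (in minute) 0.01491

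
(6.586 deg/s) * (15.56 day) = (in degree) 8.854e+06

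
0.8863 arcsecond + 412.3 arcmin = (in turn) 0.01909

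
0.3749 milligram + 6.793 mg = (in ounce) 0.0002528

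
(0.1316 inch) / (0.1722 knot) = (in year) 1.196e-09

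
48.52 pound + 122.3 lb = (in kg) 77.48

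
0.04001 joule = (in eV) 2.497e+17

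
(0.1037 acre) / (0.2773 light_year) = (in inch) 6.298e-12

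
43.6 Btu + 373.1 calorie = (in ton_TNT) 1.137e-05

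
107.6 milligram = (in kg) 0.0001076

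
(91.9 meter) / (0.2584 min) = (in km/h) 21.34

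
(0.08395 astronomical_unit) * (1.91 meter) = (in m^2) 2.399e+10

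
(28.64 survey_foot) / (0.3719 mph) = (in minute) 0.8751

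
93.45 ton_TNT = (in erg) 3.91e+18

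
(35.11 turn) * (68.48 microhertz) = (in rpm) 0.1443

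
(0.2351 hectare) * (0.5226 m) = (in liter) 1.229e+06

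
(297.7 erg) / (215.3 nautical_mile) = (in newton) 7.466e-11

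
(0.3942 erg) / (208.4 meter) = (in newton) 1.892e-10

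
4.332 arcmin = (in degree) 0.0722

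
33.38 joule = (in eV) 2.083e+20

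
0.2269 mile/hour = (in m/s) 0.1014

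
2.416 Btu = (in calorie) 609.2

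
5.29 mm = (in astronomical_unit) 3.536e-14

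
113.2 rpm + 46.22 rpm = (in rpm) 159.4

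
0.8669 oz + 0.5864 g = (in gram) 25.16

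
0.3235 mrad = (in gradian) 0.02059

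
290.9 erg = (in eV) 1.816e+14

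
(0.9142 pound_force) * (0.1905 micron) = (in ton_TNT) 1.852e-16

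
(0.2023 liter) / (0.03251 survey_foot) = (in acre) 5.045e-06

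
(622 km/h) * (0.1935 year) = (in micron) 1.054e+15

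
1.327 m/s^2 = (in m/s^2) 1.327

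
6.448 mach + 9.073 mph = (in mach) 6.46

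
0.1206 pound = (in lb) 0.1206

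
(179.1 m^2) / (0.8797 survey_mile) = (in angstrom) 1.265e+09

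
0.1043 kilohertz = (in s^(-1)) 104.3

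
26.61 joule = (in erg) 2.661e+08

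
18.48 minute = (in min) 18.48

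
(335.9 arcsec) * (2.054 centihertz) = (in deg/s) 0.001916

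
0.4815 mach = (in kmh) 590.2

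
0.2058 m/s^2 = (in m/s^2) 0.2058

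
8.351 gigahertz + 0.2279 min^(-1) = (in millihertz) 8.351e+12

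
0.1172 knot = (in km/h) 0.2171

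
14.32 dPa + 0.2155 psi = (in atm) 0.01468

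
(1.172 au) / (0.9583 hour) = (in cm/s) 5.082e+09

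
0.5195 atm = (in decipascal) 5.264e+05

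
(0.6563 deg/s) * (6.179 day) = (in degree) 3.504e+05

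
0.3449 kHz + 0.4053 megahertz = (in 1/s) 4.056e+05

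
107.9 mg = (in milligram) 107.9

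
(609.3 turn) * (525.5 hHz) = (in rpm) 1.921e+09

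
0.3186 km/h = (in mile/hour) 0.198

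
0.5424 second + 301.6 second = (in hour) 0.08393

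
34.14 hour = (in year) 0.003897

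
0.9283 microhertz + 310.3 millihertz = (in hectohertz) 0.003103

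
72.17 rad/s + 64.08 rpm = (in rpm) 753.3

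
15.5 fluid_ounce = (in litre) 0.4584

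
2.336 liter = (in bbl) 0.01469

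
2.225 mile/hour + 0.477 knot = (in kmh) 4.464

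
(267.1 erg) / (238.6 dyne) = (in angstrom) 1.119e+08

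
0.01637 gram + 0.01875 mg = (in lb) 3.613e-05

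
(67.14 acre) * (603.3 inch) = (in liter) 4.164e+09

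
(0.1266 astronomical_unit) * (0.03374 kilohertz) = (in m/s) 6.39e+11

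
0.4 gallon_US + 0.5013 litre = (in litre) 2.015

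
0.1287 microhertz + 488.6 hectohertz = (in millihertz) 4.886e+07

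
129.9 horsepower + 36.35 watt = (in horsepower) 129.9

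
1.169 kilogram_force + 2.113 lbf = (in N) 20.86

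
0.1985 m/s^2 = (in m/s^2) 0.1985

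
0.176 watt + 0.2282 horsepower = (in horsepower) 0.2284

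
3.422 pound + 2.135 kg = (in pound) 8.129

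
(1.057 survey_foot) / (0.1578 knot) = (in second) 3.969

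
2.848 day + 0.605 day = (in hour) 82.87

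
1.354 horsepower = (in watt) 1010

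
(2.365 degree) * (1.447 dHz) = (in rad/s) 0.005973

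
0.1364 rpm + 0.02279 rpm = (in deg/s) 0.9551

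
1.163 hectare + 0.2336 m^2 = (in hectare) 1.163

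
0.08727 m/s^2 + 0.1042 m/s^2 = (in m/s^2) 0.1915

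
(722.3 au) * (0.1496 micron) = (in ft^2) 1.74e+08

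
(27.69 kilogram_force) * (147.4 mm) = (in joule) 40.03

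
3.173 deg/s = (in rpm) 0.5288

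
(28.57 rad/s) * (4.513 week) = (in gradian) 4.964e+09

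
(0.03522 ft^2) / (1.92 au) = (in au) 7.615e-26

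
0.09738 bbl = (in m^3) 0.01548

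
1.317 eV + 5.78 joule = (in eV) 3.608e+19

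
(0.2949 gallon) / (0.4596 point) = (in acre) 0.001701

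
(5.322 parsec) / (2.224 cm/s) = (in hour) 2.051e+15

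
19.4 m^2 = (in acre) 0.004794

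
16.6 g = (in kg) 0.0166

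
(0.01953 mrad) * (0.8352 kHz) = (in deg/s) 0.9346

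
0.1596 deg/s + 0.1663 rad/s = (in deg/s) 9.688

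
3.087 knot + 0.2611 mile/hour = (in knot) 3.314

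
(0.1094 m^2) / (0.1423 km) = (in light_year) 8.126e-20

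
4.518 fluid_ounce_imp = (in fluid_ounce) 4.341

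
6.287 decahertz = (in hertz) 62.87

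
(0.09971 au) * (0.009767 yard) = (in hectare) 1.332e+04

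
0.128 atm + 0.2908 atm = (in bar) 0.4243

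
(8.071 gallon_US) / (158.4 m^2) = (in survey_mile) 1.198e-07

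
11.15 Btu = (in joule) 1.176e+04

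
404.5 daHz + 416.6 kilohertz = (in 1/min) 2.524e+07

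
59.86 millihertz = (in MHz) 5.986e-08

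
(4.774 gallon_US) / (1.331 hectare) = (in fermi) 1.358e+09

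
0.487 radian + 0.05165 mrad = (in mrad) 487.1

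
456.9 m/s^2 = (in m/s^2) 456.9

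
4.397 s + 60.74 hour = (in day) 2.531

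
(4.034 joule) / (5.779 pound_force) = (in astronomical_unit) 1.049e-12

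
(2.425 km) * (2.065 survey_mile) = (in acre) 1991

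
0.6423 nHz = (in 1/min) 3.854e-08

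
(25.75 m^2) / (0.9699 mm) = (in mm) 2.655e+07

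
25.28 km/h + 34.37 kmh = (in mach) 0.04866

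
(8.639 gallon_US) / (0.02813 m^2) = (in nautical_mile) 0.0006277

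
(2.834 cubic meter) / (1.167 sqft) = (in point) 7.41e+04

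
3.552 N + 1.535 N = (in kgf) 0.5187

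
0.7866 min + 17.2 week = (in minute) 1.734e+05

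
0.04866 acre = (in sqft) 2120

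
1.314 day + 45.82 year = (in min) 2.408e+07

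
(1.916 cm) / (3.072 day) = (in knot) 1.403e-07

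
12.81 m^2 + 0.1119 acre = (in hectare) 0.04657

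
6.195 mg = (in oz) 0.0002185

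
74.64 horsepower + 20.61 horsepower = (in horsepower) 95.25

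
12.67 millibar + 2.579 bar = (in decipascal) 2.592e+06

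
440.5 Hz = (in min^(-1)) 2.643e+04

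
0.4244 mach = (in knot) 280.9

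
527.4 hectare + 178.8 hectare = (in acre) 1745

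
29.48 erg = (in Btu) 2.794e-09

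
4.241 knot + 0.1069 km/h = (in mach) 0.006495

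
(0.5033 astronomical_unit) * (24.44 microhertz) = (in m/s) 1.84e+06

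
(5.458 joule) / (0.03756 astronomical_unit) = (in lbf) 2.184e-10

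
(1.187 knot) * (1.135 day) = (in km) 59.88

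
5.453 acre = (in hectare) 2.207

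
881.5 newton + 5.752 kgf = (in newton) 937.9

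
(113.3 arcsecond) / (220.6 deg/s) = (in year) 4.524e-12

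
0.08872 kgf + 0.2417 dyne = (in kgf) 0.08872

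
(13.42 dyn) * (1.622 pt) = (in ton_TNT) 1.835e-17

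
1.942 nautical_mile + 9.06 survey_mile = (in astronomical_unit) 1.215e-07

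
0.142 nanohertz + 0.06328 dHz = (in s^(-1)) 0.006328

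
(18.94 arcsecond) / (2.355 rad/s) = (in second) 3.899e-05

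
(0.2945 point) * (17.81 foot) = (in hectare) 5.64e-08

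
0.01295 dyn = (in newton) 1.295e-07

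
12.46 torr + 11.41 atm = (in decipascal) 1.158e+07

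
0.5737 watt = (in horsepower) 0.0007693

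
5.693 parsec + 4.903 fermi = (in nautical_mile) 9.485e+13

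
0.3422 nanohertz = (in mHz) 3.422e-07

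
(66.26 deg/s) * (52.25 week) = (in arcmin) 1.256e+11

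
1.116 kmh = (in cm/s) 31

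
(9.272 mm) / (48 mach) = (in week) 9.38e-13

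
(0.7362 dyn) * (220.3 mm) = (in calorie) 3.876e-07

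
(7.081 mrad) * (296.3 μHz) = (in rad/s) 2.098e-06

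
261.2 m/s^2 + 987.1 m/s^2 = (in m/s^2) 1248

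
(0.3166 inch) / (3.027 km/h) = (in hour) 2.657e-06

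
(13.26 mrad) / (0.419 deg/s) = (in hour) 0.0005037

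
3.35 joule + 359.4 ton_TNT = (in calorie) 3.594e+11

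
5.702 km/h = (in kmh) 5.702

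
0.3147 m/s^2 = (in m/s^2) 0.3147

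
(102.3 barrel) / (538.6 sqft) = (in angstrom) 3.25e+09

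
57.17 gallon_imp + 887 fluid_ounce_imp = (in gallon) 75.32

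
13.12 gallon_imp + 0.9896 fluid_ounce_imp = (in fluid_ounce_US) 2018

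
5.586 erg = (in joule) 5.586e-07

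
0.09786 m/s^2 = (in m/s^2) 0.09786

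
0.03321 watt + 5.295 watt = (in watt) 5.328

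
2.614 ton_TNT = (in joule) 1.094e+10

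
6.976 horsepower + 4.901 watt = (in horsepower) 6.983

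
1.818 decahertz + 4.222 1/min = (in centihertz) 1825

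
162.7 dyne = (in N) 0.001627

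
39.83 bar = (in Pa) 3.983e+06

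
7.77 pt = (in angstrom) 2.741e+07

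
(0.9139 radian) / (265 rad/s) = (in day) 3.992e-08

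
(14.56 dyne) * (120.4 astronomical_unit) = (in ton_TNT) 0.6268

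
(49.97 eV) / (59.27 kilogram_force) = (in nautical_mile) 7.437e-24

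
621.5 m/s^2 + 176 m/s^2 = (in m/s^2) 797.5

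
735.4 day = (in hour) 1.765e+04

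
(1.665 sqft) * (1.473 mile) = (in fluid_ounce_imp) 1.291e+07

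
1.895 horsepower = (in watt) 1413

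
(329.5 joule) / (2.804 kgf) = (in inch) 471.8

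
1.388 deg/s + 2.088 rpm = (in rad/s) 0.2429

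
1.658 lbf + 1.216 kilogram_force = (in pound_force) 4.339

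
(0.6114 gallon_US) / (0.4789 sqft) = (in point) 147.5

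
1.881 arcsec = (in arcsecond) 1.881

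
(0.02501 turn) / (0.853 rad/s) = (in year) 5.842e-09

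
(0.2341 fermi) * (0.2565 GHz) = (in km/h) 2.162e-07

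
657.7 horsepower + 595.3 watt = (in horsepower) 658.5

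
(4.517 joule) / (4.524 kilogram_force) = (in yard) 0.1113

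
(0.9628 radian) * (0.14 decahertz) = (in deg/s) 77.23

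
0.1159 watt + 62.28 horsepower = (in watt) 4.644e+04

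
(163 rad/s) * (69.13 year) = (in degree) 2.036e+13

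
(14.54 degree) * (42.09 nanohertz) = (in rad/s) 1.068e-08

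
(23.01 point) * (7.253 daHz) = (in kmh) 2.12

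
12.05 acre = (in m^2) 4.876e+04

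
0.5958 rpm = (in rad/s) 0.06239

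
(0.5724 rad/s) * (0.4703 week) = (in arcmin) 5.597e+08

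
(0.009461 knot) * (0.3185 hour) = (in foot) 18.31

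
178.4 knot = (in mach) 0.2695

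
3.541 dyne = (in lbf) 7.96e-06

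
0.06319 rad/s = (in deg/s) 3.621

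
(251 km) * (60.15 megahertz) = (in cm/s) 1.51e+15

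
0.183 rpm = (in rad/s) 0.01916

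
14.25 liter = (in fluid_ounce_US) 481.8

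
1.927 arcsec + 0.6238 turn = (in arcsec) 8.084e+05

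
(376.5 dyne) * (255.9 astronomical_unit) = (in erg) 1.441e+18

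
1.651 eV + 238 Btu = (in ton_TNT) 6.002e-05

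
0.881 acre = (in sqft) 3.838e+04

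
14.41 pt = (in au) 3.398e-14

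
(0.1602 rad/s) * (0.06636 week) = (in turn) 1023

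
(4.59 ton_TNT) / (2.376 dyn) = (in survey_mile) 5.022e+11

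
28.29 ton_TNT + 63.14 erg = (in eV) 7.388e+29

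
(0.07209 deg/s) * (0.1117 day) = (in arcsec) 2.505e+06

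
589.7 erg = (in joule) 5.897e-05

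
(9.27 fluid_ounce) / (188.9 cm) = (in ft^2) 0.001562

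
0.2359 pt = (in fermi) 8.322e+10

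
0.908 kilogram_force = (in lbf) 2.002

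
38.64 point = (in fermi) 1.363e+13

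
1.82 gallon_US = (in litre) 6.889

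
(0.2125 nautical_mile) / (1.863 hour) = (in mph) 0.1313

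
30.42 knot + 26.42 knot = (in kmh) 105.3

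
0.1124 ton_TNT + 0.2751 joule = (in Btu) 4.457e+05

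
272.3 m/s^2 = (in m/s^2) 272.3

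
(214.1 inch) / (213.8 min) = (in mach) 1.245e-06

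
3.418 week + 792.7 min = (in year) 0.06706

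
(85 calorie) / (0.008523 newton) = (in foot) 1.369e+05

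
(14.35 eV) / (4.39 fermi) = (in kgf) 5.34e-05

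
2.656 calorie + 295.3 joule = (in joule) 306.4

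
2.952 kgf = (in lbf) 6.508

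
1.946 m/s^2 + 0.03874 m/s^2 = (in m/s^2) 1.985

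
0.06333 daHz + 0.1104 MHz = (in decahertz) 1.104e+04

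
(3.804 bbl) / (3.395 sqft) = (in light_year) 2.027e-16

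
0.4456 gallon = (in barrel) 0.01061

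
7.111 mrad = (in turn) 0.001132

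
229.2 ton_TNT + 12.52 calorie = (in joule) 9.59e+11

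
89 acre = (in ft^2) 3.877e+06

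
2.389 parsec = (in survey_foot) 2.419e+17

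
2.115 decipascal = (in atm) 2.087e-06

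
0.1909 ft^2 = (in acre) 4.382e-06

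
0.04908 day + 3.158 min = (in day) 0.05127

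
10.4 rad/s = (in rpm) 99.31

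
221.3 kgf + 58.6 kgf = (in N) 2745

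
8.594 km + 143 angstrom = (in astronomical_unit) 5.745e-08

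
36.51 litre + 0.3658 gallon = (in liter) 37.89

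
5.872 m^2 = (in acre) 0.001451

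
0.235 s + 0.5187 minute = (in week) 5.185e-05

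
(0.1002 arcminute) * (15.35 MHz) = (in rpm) 4272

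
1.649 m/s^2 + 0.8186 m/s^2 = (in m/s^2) 2.468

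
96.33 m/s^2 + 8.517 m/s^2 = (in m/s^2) 104.8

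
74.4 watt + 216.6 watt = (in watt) 291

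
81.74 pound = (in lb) 81.74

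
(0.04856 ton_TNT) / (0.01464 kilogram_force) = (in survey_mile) 8.793e+05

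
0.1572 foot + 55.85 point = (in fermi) 6.762e+13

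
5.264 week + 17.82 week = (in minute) 2.327e+05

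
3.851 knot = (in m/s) 1.981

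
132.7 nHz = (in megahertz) 1.327e-13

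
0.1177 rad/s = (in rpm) 1.124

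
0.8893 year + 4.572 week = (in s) 3.081e+07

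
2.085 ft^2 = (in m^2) 0.1937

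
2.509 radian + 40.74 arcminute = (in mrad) 2521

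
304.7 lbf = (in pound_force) 304.7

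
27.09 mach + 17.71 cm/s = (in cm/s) 9.224e+05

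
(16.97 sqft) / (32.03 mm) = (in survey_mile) 0.03058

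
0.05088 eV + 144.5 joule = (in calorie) 34.54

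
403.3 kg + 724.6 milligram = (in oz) 1.423e+04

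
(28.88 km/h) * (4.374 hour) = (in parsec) 4.094e-12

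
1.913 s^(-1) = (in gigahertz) 1.913e-09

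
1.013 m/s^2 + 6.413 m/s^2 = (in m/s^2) 7.426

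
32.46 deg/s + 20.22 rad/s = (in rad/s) 20.79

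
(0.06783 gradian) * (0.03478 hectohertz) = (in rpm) 0.03539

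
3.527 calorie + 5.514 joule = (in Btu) 0.01921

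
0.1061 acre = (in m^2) 429.4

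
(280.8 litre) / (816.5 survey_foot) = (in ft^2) 0.01214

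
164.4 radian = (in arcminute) 5.652e+05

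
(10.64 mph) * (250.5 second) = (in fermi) 1.192e+18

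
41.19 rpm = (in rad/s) 4.313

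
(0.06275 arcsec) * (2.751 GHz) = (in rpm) 7992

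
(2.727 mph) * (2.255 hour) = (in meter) 9896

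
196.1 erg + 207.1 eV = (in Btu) 1.859e-08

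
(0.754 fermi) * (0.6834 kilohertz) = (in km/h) 1.855e-12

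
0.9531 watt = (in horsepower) 0.001278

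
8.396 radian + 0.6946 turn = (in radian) 12.76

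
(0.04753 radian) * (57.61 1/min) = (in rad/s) 0.04564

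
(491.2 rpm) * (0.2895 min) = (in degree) 5.119e+04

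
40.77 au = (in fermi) 6.099e+27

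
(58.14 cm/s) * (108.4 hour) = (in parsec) 7.353e-12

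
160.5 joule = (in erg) 1.605e+09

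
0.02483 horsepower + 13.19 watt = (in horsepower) 0.04252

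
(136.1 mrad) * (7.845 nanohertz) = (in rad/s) 1.068e-09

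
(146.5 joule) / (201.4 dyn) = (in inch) 2.864e+06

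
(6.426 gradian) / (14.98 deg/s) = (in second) 0.3861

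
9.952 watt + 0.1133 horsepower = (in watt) 94.44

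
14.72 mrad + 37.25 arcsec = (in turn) 0.002372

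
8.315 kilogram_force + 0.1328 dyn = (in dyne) 8.154e+06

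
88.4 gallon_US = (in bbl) 2.105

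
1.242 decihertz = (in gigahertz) 1.242e-10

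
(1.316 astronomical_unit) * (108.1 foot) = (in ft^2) 6.982e+13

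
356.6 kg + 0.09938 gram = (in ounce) 1.258e+04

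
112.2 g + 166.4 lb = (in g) 7.559e+04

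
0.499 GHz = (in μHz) 4.99e+14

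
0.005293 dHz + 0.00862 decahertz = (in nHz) 8.673e+07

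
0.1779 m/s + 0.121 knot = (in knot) 0.4668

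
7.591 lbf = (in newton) 33.77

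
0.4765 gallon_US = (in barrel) 0.01135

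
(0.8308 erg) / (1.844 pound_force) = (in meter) 1.013e-08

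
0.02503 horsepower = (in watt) 18.66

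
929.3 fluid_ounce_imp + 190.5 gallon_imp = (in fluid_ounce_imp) 3.141e+04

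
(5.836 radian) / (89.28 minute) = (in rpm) 0.0104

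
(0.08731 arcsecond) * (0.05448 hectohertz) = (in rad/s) 2.306e-06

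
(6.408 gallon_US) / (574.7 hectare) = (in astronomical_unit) 2.821e-20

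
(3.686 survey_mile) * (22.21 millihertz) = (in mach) 0.3869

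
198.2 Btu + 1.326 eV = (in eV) 1.305e+24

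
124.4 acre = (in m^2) 5.034e+05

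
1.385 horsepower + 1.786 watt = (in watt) 1035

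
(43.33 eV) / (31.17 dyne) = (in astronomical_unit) 1.489e-25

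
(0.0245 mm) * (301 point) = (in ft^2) 2.8e-05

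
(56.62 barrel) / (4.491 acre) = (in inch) 0.0195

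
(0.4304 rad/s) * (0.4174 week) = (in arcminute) 3.735e+08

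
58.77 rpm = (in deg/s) 352.6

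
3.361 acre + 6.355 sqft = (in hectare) 1.36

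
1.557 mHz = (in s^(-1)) 0.001557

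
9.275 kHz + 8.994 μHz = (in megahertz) 0.009275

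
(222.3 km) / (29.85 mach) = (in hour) 0.006075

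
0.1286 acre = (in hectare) 0.05204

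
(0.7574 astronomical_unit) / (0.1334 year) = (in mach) 79.1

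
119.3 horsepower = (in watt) 8.896e+04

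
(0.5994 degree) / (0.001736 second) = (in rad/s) 6.026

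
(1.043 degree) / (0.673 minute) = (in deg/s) 0.02583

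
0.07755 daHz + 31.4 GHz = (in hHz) 3.14e+08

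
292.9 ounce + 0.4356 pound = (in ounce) 299.9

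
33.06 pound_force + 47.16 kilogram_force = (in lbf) 137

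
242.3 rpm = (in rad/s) 25.37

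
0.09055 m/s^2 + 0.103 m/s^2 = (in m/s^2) 0.1935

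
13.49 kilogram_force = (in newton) 132.3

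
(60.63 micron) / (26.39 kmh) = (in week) 1.368e-11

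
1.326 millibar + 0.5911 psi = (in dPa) 4.208e+04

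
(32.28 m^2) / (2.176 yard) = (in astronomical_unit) 1.084e-10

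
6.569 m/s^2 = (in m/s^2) 6.569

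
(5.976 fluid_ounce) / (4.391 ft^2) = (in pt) 1.228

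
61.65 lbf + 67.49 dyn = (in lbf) 61.65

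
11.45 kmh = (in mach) 0.009341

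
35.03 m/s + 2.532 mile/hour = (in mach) 0.1062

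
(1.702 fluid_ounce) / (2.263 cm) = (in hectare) 2.224e-07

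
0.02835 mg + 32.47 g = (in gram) 32.47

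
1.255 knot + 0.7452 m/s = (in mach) 0.004085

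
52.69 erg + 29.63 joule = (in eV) 1.849e+20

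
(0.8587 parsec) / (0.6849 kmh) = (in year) 4.416e+09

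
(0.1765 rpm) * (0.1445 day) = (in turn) 36.73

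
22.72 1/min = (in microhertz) 3.787e+05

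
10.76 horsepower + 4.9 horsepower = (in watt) 1.168e+04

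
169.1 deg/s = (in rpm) 28.18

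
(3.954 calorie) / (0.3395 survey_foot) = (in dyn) 1.599e+07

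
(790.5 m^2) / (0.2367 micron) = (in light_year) 3.53e-07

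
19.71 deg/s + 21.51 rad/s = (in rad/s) 21.85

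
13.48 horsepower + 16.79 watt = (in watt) 1.007e+04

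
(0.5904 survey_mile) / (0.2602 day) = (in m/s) 0.04226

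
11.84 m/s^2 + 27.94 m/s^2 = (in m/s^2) 39.78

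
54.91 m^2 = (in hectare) 0.005491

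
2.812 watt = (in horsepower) 0.003771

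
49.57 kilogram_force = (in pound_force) 109.3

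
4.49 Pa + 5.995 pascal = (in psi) 0.001521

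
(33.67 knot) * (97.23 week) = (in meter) 1.019e+09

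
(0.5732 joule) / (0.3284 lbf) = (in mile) 0.0002438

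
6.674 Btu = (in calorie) 1683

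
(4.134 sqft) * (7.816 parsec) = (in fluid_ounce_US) 3.132e+21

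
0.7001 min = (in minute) 0.7001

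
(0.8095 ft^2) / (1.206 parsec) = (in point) 5.729e-15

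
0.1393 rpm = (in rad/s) 0.01459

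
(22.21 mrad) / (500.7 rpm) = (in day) 4.903e-09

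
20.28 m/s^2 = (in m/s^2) 20.28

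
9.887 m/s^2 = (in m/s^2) 9.887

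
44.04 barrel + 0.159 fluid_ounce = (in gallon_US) 1850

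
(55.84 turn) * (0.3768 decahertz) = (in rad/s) 1322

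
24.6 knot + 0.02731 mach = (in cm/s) 2195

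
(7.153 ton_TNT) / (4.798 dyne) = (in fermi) 6.238e+29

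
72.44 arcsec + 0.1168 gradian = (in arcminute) 7.515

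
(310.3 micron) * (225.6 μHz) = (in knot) 1.361e-07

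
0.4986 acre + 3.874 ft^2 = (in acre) 0.4987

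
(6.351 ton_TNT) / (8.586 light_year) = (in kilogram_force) 3.336e-08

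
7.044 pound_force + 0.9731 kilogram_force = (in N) 40.88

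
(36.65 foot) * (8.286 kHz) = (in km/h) 3.332e+05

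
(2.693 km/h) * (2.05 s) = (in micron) 1.534e+06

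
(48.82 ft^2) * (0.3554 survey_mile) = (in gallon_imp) 5.706e+05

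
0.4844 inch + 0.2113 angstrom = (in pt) 34.88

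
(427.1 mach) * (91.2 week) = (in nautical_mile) 4.331e+09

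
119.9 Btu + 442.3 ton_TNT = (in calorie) 4.423e+11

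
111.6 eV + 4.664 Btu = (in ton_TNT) 1.176e-06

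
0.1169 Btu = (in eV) 7.698e+20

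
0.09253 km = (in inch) 3643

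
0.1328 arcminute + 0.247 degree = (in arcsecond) 897.2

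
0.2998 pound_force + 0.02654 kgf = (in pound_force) 0.3583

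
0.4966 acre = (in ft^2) 2.163e+04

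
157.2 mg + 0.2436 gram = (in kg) 0.0004008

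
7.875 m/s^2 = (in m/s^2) 7.875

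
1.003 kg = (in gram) 1003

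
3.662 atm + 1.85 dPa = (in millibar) 3711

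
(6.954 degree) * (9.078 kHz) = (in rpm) 1.052e+04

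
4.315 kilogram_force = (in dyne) 4.232e+06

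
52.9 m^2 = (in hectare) 0.00529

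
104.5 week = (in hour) 1.756e+04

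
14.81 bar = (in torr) 1.111e+04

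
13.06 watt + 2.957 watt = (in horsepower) 0.02148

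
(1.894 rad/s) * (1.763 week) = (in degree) 1.157e+08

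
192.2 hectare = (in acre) 474.9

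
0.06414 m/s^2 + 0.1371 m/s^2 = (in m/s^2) 0.2012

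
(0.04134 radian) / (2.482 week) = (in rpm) 2.63e-07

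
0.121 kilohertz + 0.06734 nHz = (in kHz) 0.121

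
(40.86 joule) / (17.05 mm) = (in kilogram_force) 244.4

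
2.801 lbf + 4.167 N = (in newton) 16.63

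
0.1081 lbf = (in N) 0.4809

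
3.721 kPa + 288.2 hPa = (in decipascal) 3.254e+05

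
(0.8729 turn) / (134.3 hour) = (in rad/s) 1.134e-05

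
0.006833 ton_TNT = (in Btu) 2.71e+04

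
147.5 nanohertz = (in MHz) 1.475e-13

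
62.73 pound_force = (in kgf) 28.45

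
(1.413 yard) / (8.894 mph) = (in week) 5.373e-07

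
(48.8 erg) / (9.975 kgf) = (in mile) 3.1e-11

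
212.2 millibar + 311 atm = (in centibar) 3.153e+04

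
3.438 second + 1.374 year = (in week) 71.64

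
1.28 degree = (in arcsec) 4608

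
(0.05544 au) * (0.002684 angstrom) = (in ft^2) 0.02396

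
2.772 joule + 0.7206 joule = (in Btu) 0.00331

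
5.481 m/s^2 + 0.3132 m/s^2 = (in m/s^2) 5.794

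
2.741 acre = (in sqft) 1.194e+05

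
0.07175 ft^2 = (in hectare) 6.666e-07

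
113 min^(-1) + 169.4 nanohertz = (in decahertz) 0.1883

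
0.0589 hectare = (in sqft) 6340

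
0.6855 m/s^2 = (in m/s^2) 0.6855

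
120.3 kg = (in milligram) 1.203e+08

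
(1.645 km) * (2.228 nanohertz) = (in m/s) 3.665e-06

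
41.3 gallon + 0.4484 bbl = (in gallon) 60.13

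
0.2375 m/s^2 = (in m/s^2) 0.2375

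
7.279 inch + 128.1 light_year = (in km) 1.212e+15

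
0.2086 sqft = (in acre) 4.789e-06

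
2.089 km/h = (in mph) 1.298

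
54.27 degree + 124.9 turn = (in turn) 125.1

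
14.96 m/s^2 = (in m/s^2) 14.96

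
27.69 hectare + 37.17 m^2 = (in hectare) 27.69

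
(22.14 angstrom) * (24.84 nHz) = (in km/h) 1.98e-16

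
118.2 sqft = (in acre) 0.002713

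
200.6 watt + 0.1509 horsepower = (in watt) 313.1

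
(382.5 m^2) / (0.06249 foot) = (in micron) 2.008e+10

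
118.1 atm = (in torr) 8.976e+04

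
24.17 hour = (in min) 1450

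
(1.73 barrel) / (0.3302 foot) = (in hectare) 0.0002733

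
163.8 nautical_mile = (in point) 8.599e+08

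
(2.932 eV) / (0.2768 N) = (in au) 1.134e-29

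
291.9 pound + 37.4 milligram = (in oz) 4670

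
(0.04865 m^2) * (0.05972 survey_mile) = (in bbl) 29.41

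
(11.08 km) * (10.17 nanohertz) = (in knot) 0.000219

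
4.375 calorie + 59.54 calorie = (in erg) 2.674e+09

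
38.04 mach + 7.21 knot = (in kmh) 4.664e+04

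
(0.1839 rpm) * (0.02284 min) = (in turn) 0.0042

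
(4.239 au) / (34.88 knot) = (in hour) 9.817e+06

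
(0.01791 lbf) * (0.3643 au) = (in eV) 2.71e+28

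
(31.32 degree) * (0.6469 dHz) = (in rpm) 0.3377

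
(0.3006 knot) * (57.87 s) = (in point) 2.537e+04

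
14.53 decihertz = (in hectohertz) 0.01453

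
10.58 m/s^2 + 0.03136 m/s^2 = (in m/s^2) 10.61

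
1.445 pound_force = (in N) 6.428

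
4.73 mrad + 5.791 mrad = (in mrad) 10.52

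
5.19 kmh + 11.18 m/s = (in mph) 28.23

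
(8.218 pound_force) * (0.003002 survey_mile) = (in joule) 176.6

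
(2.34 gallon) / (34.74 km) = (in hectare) 2.55e-11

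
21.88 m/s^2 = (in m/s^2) 21.88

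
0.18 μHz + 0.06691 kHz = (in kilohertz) 0.06691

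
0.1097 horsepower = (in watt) 81.8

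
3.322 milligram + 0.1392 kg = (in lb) 0.3069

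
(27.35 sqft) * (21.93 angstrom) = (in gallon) 1.472e-06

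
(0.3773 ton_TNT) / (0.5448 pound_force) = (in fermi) 6.514e+23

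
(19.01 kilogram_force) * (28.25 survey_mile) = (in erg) 8.476e+13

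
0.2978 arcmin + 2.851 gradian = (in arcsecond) 9255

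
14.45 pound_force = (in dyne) 6.428e+06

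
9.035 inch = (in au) 1.534e-12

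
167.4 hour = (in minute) 1.004e+04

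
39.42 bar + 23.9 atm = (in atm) 62.8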